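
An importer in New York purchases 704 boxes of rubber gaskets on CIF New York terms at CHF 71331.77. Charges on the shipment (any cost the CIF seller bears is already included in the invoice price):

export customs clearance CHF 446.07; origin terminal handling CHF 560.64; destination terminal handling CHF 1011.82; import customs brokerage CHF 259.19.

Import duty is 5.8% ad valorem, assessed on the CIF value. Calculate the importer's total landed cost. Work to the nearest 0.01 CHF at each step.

Total landed cost: CHF 76740.02

CIF: the seller pays costs through ocean freight and marine insurance to the destination port.
Already in the invoice (seller's account under CIF): export clearance, origin terminal — exclude.
The CIF price already equals the CIF value: 71331.77
Import duty = 71331.77 × 5.8% = 4137.24
Buyer bears: destination terminal 1011.82 + brokerage 259.19 + duty 4137.24 = 5408.25
Landed cost = invoice 71331.77 + 5408.25 = 76740.02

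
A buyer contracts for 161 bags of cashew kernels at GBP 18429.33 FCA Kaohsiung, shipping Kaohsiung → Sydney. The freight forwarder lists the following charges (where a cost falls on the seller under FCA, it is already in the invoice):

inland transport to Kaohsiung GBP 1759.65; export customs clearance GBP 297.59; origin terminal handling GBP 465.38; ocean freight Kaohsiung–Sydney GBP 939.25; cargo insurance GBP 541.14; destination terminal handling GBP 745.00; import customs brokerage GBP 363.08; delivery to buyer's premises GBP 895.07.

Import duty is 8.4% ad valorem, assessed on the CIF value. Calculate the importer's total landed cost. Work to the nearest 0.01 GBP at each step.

FCA: the seller delivers export-cleared goods to the carrier; the buyer bears costs from that point.
Already in the invoice (seller's account under FCA): inland to port, export clearance — exclude.
CIF value = FCA price + origin terminal + freight + insurance = 18429.33 + 465.38 + 939.25 + 541.14 = 20375.10
Import duty = 20375.10 × 8.4% = 1711.51
Buyer bears: origin terminal 465.38 + freight 939.25 + insurance 541.14 + destination terminal 745.00 + brokerage 363.08 + delivery 895.07 + duty 1711.51 = 5660.43
Landed cost = invoice 18429.33 + 5660.43 = 24089.76

Total landed cost: GBP 24089.76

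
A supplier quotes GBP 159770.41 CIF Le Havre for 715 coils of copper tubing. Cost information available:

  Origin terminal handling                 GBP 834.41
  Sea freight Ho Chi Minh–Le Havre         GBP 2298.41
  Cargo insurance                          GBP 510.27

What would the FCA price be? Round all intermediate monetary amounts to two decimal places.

FCA price: GBP 156127.32

From CIF to FCA, the seller no longer bears: origin terminal, freight, insurance.
FCA price = 159770.41 − 834.41 − 2298.41 − 510.27 = 156127.32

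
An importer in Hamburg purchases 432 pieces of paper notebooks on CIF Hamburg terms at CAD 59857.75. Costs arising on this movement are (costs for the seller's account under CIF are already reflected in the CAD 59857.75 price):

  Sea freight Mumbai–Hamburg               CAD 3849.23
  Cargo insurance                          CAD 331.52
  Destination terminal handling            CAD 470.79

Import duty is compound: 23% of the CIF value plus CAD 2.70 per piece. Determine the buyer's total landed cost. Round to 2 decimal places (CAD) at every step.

CIF: the seller pays costs through ocean freight and marine insurance to the destination port.
Already in the invoice (seller's account under CIF): freight, insurance — exclude.
The CIF price already equals the CIF value: 59857.75
Ad valorem component: 59857.75 × 23% = 13767.28
Specific component: 432 × 2.70 = 1166.40
Import duty = 13767.28 + 1166.40 = 14933.68
Buyer bears: destination terminal 470.79 + duty 14933.68 = 15404.47
Landed cost = invoice 59857.75 + 15404.47 = 75262.22

Total landed cost: CAD 75262.22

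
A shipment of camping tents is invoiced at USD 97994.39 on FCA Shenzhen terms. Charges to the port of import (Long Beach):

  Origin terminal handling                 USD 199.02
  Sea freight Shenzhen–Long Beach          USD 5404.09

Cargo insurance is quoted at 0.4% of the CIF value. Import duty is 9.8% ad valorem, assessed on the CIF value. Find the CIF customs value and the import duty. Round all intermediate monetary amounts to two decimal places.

Let C be the CIF value. C = FCA price + pre-shipment costs + freight + 0.4% × C
C − 0.4% × C = 97994.39 + 199.02 + 5404.09
0.996 × C = 103597.50
C = 103597.50 / 0.996 = 104013.55
Insurance premium = 0.4% × 104013.55 = 416.05
Import duty = 104013.55 × 9.8% = 10193.33

CIF value: USD 104013.55; import duty: USD 10193.33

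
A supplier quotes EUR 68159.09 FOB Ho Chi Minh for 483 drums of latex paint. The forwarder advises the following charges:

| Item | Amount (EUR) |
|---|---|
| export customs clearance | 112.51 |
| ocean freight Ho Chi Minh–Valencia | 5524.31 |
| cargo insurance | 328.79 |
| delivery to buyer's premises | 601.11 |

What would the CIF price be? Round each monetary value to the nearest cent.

Not relevant to the conversion: export clearance — on the seller under both FOB and CIF; already in the FOB price and stays in the CIF price. delivery — on the buyer under both terms; not part of either seller's price.
From FOB to CIF, the seller additionally bears: freight, insurance.
CIF price = 68159.09 + 5524.31 + 328.79 = 74012.19

CIF price: EUR 74012.19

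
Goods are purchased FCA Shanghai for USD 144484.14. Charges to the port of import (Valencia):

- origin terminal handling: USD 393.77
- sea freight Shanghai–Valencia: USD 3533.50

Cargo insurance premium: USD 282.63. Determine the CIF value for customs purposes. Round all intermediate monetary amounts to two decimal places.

CIF value: USD 148694.04

CIF = FCA price + pre-shipment costs + freight + insurance
CIF = 144484.14 + 393.77 + 3533.50 + 282.63 = 148694.04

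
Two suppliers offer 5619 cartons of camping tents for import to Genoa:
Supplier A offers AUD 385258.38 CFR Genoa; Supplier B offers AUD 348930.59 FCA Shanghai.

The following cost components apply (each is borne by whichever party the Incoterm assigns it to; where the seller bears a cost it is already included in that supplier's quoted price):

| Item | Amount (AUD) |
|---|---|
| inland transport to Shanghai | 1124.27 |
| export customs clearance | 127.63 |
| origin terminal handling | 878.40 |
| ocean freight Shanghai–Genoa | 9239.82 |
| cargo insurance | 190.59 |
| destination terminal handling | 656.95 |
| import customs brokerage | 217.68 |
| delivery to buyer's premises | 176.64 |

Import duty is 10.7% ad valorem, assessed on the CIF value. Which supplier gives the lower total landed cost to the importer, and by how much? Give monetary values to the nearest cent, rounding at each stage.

Supplier B is cheaper by AUD 29013.99

Supplier A (CFR):
CIF value = CFR price + insurance = 385258.38 + 190.59 = 385448.97
Import duty = 385448.97 × 10.7% = 41243.04
Buyer bears (A): 190.59 + 656.95 + 217.68 + 176.64 = 1241.86
Landed cost (A) = invoice 385258.38 + 1241.86 + duty 41243.04 = 427743.28
Supplier B (FCA):
CIF value = FCA price + origin terminal + freight + insurance = 348930.59 + 878.40 + 9239.82 + 190.59 = 359239.40
Import duty = 359239.40 × 10.7% = 38438.62
Buyer bears (B): 878.40 + 9239.82 + 190.59 + 656.95 + 217.68 + 176.64 = 11360.08
Landed cost (B) = invoice 348930.59 + 11360.08 + duty 38438.62 = 398729.29
Difference = |427743.28 − 398729.29| = 29013.99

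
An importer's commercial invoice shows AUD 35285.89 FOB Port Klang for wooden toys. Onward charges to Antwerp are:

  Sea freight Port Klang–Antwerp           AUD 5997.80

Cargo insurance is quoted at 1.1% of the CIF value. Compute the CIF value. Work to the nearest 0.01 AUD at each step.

Let C be the CIF value. C = FOB price + freight + 1.1% × C
C − 1.1% × C = 35285.89 + 5997.80
0.989 × C = 41283.69
C = 41283.69 / 0.989 = 41742.86
Insurance premium = 1.1% × 41742.86 = 459.17

CIF value: AUD 41742.86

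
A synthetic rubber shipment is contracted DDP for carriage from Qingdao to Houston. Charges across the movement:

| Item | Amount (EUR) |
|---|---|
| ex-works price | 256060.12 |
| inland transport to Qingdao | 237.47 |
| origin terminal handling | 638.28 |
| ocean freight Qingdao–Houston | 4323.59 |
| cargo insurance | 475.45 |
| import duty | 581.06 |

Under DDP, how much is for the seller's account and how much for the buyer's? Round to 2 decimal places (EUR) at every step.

Seller: EUR 262315.97; buyer: EUR 0.00

DDP: the seller bears all costs including import duty.
Seller's account: goods 256060.12 + inland to port 237.47 + origin terminal 638.28 + freight 4323.59 + insurance 475.45 + duty 581.06 = 262315.97
Buyer's account: 0.00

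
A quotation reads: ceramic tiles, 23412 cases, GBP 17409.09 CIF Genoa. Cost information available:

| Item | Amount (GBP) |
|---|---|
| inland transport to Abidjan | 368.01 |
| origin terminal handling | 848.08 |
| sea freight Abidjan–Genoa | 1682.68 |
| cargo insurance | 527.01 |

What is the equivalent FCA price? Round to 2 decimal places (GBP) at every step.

FCA price: GBP 14351.32

Not relevant to the conversion: inland to port — on the seller under both CIF and FCA; already in the CIF price and stays in the FCA price.
From CIF to FCA, the seller no longer bears: origin terminal, freight, insurance.
FCA price = 17409.09 − 848.08 − 1682.68 − 527.01 = 14351.32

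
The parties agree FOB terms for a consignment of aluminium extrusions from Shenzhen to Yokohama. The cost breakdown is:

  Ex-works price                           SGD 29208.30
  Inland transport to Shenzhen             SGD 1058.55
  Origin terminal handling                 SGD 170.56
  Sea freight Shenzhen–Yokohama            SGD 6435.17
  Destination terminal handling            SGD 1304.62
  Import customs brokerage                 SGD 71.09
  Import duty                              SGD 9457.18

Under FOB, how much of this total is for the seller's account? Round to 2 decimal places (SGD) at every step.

Seller's account: SGD 30437.41

FOB: the seller bears costs until goods are on board at the origin port; the buyer bears freight, insurance and all costs thereafter.
Seller's account: goods 29208.30 + inland to port 1058.55 + origin terminal 170.56 = 30437.41
Buyer's account: freight 6435.17 + destination terminal 1304.62 + brokerage 71.09 + duty 9457.18 = 17268.06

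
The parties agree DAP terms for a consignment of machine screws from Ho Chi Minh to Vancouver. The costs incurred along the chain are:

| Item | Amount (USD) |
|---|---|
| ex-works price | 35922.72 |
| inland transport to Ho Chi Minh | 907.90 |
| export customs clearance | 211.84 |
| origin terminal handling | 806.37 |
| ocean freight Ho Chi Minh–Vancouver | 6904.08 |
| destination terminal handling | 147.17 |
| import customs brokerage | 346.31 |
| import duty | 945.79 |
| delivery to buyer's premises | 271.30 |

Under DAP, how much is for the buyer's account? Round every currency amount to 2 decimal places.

Buyer's account: USD 1292.10

DAP: the seller bears all costs to the named destination except import duty and clearance.
Seller's account: goods 35922.72 + inland to port 907.90 + export clearance 211.84 + origin terminal 806.37 + freight 6904.08 + destination terminal 147.17 + delivery 271.30 = 45171.38
Buyer's account: brokerage 346.31 + duty 945.79 = 1292.10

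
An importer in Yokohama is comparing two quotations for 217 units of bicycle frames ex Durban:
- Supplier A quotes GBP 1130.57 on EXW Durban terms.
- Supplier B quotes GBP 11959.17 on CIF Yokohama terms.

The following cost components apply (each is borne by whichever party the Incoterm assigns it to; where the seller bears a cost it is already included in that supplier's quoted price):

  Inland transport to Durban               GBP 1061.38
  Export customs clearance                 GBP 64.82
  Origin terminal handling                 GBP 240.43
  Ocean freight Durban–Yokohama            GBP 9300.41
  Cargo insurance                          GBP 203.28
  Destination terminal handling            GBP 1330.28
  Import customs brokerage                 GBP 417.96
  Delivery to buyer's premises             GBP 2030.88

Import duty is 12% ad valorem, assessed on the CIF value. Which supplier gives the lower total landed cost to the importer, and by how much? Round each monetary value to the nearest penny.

Supplier A (EXW):
CIF value = EXW price + inland to port + export clearance + origin terminal + freight + insurance = 1130.57 + 1061.38 + 64.82 + 240.43 + 9300.41 + 203.28 = 12000.89
Import duty = 12000.89 × 12% = 1440.11
Buyer bears (A): 1061.38 + 64.82 + 240.43 + 9300.41 + 203.28 + 1330.28 + 417.96 + 2030.88 = 14649.44
Landed cost (A) = invoice 1130.57 + 14649.44 + duty 1440.11 = 17220.12
Supplier B (CIF):
The CIF price already equals the CIF value: 11959.17
Import duty = 11959.17 × 12% = 1435.10
Buyer bears (B): 1330.28 + 417.96 + 2030.88 = 3779.12
Landed cost (B) = invoice 11959.17 + 3779.12 + duty 1435.10 = 17173.39
Difference = |17220.12 − 17173.39| = 46.73

Supplier B is cheaper by GBP 46.73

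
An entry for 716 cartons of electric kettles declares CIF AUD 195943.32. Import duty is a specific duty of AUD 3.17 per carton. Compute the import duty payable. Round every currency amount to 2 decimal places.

Import duty: AUD 2269.72

Import duty = 716 × 3.17 = 2269.72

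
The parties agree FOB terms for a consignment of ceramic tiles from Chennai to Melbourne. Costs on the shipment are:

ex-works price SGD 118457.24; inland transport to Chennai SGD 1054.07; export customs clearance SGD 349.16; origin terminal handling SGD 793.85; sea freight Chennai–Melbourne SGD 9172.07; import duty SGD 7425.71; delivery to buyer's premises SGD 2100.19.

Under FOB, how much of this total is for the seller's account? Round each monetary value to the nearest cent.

Seller's account: SGD 120654.32

FOB: the seller bears costs until goods are on board at the origin port; the buyer bears freight, insurance and all costs thereafter.
Seller's account: goods 118457.24 + inland to port 1054.07 + export clearance 349.16 + origin terminal 793.85 = 120654.32
Buyer's account: freight 9172.07 + duty 7425.71 + delivery 2100.19 = 18697.97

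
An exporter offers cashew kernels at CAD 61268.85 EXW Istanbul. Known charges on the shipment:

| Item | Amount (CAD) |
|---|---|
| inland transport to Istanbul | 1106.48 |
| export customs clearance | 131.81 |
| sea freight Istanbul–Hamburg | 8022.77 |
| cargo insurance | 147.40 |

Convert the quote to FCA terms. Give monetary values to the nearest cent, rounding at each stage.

Not relevant to the conversion: freight, insurance — on the buyer under both terms; not part of either seller's price.
From EXW to FCA, the seller additionally bears: inland to port, export clearance.
FCA price = 61268.85 + 1106.48 + 131.81 = 62507.14

FCA price: CAD 62507.14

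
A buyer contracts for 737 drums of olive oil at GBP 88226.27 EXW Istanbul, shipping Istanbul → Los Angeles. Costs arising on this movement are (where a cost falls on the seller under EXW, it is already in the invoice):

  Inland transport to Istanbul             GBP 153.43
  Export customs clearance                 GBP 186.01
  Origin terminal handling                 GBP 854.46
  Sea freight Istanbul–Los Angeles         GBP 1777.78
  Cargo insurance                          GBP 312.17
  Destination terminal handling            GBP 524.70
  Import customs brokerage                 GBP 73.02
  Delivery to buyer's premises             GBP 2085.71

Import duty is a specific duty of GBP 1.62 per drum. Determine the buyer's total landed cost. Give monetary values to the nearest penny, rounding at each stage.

Total landed cost: GBP 95387.49

EXW: the seller makes goods available at their premises; the buyer bears all onward costs.
CIF value = EXW price + inland to port + export clearance + origin terminal + freight + insurance = 88226.27 + 153.43 + 186.01 + 854.46 + 1777.78 + 312.17 = 91510.12
Import duty = 737 × 1.62 = 1193.94
Buyer bears: inland to port 153.43 + export clearance 186.01 + origin terminal 854.46 + freight 1777.78 + insurance 312.17 + destination terminal 524.70 + brokerage 73.02 + delivery 2085.71 + duty 1193.94 = 7161.22
Landed cost = invoice 88226.27 + 7161.22 = 95387.49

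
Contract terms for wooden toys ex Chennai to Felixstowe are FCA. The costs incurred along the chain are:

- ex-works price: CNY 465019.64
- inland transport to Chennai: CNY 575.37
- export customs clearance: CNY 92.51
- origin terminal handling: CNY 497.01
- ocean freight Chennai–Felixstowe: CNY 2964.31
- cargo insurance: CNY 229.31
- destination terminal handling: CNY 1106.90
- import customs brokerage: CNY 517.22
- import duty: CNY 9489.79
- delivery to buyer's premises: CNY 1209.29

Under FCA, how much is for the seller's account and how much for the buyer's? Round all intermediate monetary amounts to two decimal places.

FCA: the seller delivers export-cleared goods to the carrier; the buyer bears costs from that point.
Seller's account: goods 465019.64 + inland to port 575.37 + export clearance 92.51 = 465687.52
Buyer's account: origin terminal 497.01 + freight 2964.31 + insurance 229.31 + destination terminal 1106.90 + brokerage 517.22 + duty 9489.79 + delivery 1209.29 = 16013.83

Seller: CNY 465687.52; buyer: CNY 16013.83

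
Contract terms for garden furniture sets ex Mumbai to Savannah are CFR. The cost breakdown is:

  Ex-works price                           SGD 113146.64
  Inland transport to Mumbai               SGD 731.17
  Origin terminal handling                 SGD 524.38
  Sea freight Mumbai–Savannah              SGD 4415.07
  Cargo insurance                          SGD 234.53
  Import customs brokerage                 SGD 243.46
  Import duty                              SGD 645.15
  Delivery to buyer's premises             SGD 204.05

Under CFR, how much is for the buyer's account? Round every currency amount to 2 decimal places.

Buyer's account: SGD 1327.19

CFR: the seller pays costs through ocean freight to the destination port, but not insurance.
Seller's account: goods 113146.64 + inland to port 731.17 + origin terminal 524.38 + freight 4415.07 = 118817.26
Buyer's account: insurance 234.53 + brokerage 243.46 + duty 645.15 + delivery 204.05 = 1327.19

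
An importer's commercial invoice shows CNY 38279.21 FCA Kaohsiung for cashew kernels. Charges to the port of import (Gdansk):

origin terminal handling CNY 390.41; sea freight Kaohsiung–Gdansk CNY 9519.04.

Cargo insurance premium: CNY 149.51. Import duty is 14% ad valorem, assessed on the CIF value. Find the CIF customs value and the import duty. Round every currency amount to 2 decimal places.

CIF = FCA price + pre-shipment costs + freight + insurance
CIF = 38279.21 + 390.41 + 9519.04 + 149.51 = 48338.17
Import duty = 48338.17 × 14% = 6767.34

CIF value: CNY 48338.17; import duty: CNY 6767.34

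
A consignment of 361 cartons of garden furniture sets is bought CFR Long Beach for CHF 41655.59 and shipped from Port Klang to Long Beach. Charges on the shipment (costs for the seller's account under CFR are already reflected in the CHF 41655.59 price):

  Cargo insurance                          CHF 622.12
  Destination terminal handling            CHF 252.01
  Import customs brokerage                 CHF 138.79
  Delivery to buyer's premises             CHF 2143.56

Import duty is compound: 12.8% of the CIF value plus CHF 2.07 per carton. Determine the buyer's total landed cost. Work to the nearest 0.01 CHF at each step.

CFR: the seller pays costs through ocean freight to the destination port, but not insurance.
CIF value = CFR price + insurance = 41655.59 + 622.12 = 42277.71
Ad valorem component: 42277.71 × 12.8% = 5411.55
Specific component: 361 × 2.07 = 747.27
Import duty = 5411.55 + 747.27 = 6158.82
Buyer bears: insurance 622.12 + destination terminal 252.01 + brokerage 138.79 + delivery 2143.56 + duty 6158.82 = 9315.30
Landed cost = invoice 41655.59 + 9315.30 = 50970.89

Total landed cost: CHF 50970.89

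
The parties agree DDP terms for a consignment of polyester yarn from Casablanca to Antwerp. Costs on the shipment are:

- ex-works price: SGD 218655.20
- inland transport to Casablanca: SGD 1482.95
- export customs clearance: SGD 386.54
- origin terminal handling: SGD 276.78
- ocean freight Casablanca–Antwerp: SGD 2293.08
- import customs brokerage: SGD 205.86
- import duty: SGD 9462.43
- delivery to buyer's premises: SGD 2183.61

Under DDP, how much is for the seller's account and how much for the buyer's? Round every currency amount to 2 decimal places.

DDP: the seller bears all costs including import duty.
Seller's account: goods 218655.20 + inland to port 1482.95 + export clearance 386.54 + origin terminal 276.78 + freight 2293.08 + brokerage 205.86 + duty 9462.43 + delivery 2183.61 = 234946.45
Buyer's account: 0.00

Seller: SGD 234946.45; buyer: SGD 0.00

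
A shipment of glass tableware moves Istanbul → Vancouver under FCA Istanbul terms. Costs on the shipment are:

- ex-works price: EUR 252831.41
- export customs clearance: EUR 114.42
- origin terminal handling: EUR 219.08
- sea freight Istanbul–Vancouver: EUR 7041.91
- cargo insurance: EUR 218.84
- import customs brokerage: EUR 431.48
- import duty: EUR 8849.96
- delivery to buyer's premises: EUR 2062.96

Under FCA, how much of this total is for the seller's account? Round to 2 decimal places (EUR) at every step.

Seller's account: EUR 252945.83

FCA: the seller delivers export-cleared goods to the carrier; the buyer bears costs from that point.
Seller's account: goods 252831.41 + export clearance 114.42 = 252945.83
Buyer's account: origin terminal 219.08 + freight 7041.91 + insurance 218.84 + brokerage 431.48 + duty 8849.96 + delivery 2062.96 = 18824.23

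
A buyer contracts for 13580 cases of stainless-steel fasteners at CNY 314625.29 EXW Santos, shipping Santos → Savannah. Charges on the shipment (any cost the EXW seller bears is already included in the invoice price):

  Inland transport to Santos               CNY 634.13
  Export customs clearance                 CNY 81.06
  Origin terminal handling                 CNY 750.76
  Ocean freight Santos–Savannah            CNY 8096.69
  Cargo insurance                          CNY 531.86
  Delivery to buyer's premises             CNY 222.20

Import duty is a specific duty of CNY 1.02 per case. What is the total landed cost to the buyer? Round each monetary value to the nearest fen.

Total landed cost: CNY 338793.59

EXW: the seller makes goods available at their premises; the buyer bears all onward costs.
CIF value = EXW price + inland to port + export clearance + origin terminal + freight + insurance = 314625.29 + 634.13 + 81.06 + 750.76 + 8096.69 + 531.86 = 324719.79
Import duty = 13580 × 1.02 = 13851.60
Buyer bears: inland to port 634.13 + export clearance 81.06 + origin terminal 750.76 + freight 8096.69 + insurance 531.86 + delivery 222.20 + duty 13851.60 = 24168.30
Landed cost = invoice 314625.29 + 24168.30 = 338793.59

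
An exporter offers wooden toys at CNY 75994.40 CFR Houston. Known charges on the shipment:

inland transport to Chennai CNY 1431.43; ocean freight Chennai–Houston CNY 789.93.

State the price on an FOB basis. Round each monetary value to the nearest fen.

FOB price: CNY 75204.47

Not relevant to the conversion: inland to port — on the seller under both CFR and FOB; already in the CFR price and stays in the FOB price.
From CFR to FOB, the seller no longer bears: freight.
FOB price = 75994.40 − 789.93 = 75204.47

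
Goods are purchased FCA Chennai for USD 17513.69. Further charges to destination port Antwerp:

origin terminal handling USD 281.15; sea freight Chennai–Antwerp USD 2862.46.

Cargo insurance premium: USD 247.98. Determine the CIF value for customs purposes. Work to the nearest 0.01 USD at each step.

CIF = FCA price + pre-shipment costs + freight + insurance
CIF = 17513.69 + 281.15 + 2862.46 + 247.98 = 20905.28

CIF value: USD 20905.28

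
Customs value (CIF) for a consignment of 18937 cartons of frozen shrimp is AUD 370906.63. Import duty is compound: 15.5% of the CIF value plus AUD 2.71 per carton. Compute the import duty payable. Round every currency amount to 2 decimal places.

Ad valorem component: 370906.63 × 15.5% = 57490.53
Specific component: 18937 × 2.71 = 51319.27
Import duty = 57490.53 + 51319.27 = 108809.80

Import duty: AUD 108809.80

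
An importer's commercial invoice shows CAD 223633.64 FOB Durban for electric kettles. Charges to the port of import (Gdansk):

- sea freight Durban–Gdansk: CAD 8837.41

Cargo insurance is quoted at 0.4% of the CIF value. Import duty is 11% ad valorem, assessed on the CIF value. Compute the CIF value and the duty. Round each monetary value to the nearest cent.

CIF value: CAD 233404.67; import duty: CAD 25674.51

Let C be the CIF value. C = FOB price + freight + 0.4% × C
C − 0.4% × C = 223633.64 + 8837.41
0.996 × C = 232471.05
C = 232471.05 / 0.996 = 233404.67
Insurance premium = 0.4% × 233404.67 = 933.62
Import duty = 233404.67 × 11% = 25674.51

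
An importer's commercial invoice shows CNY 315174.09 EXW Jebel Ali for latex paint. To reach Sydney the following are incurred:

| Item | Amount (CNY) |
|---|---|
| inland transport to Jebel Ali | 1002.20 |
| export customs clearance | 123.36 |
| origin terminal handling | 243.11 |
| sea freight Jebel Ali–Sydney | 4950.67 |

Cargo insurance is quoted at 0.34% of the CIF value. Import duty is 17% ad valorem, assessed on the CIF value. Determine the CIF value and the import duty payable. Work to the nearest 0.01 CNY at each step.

Let C be the CIF value. C = EXW price + pre-shipment costs + freight + 0.34% × C
C − 0.34% × C = 315174.09 + 1002.20 + 123.36 + 243.11 + 4950.67
0.9966 × C = 321493.43
C = 321493.43 / 0.9966 = 322590.24
Insurance premium = 0.34% × 322590.24 = 1096.81
Import duty = 322590.24 × 17% = 54840.34

CIF value: CNY 322590.24; import duty: CNY 54840.34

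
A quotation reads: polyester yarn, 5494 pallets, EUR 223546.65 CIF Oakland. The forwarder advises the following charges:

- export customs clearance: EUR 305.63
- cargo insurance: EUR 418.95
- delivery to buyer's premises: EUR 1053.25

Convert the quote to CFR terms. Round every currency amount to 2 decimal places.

Not relevant to the conversion: export clearance — on the seller under both CIF and CFR; already in the CIF price and stays in the CFR price. delivery — on the buyer under both terms; not part of either seller's price.
From CIF to CFR, the seller no longer bears: insurance.
CFR price = 223546.65 − 418.95 = 223127.70

CFR price: EUR 223127.70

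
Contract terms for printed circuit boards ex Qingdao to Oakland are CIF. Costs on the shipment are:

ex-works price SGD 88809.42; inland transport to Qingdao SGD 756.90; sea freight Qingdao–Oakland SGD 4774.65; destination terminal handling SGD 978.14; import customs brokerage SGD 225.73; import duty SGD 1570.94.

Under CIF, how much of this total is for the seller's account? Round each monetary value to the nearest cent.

Seller's account: SGD 94340.97

CIF: the seller pays costs through ocean freight and marine insurance to the destination port.
Seller's account: goods 88809.42 + inland to port 756.90 + freight 4774.65 = 94340.97
Buyer's account: destination terminal 978.14 + brokerage 225.73 + duty 1570.94 = 2774.81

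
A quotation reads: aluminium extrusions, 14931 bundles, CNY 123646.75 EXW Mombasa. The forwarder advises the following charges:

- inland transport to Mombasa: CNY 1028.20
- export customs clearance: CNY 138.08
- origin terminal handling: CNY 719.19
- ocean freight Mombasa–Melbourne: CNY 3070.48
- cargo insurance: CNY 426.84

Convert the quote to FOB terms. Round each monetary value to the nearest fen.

Not relevant to the conversion: freight, insurance — on the buyer under both terms; not part of either seller's price.
From EXW to FOB, the seller additionally bears: inland to port, export clearance, origin terminal.
FOB price = 123646.75 + 1028.20 + 138.08 + 719.19 = 125532.22

FOB price: CNY 125532.22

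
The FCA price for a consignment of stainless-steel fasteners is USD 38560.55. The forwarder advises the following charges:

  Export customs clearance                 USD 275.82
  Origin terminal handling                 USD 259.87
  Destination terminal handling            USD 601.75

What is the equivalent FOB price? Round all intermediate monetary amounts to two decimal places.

Not relevant to the conversion: export clearance — on the seller under both FCA and FOB; already in the FCA price and stays in the FOB price. destination terminal — on the buyer under both terms; not part of either seller's price.
From FCA to FOB, the seller additionally bears: origin terminal.
FOB price = 38560.55 + 259.87 = 38820.42

FOB price: USD 38820.42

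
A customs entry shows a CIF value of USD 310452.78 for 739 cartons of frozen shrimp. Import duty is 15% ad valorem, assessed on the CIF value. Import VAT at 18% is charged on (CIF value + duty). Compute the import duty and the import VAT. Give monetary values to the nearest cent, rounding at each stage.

Import duty: USD 46567.92; import VAT: USD 64263.73

Import duty = 310452.78 × 15% = 46567.92
VAT base = CIF + duty = 310452.78 + 46567.92 = 357020.70
Import VAT = 357020.70 × 18% = 64263.73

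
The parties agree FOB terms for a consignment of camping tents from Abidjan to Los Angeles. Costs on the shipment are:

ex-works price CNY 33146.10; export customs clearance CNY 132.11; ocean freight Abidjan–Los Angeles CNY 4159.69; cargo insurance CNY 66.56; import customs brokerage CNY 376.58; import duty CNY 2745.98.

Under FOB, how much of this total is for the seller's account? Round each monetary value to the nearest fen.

FOB: the seller bears costs until goods are on board at the origin port; the buyer bears freight, insurance and all costs thereafter.
Seller's account: goods 33146.10 + export clearance 132.11 = 33278.21
Buyer's account: freight 4159.69 + insurance 66.56 + brokerage 376.58 + duty 2745.98 = 7348.81

Seller's account: CNY 33278.21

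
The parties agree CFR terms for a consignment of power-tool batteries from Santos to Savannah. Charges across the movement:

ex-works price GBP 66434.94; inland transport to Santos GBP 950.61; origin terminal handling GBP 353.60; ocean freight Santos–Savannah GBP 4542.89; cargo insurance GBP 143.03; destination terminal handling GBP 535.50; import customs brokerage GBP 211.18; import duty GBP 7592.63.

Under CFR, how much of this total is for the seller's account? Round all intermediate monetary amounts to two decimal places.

CFR: the seller pays costs through ocean freight to the destination port, but not insurance.
Seller's account: goods 66434.94 + inland to port 950.61 + origin terminal 353.60 + freight 4542.89 = 72282.04
Buyer's account: insurance 143.03 + destination terminal 535.50 + brokerage 211.18 + duty 7592.63 = 8482.34

Seller's account: GBP 72282.04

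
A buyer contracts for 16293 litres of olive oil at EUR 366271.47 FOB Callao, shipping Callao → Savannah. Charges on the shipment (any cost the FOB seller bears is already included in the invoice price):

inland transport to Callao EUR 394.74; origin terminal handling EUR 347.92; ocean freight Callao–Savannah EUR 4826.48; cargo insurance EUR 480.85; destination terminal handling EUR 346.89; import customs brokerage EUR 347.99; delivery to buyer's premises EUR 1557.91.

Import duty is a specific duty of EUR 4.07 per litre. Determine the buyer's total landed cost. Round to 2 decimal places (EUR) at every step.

FOB: the seller bears costs until goods are on board at the origin port; the buyer bears freight, insurance and all costs thereafter.
Already in the invoice (seller's account under FOB): inland to port, origin terminal — exclude.
CIF value = FOB price + freight + insurance = 366271.47 + 4826.48 + 480.85 = 371578.80
Import duty = 16293 × 4.07 = 66312.51
Buyer bears: freight 4826.48 + insurance 480.85 + destination terminal 346.89 + brokerage 347.99 + delivery 1557.91 + duty 66312.51 = 73872.63
Landed cost = invoice 366271.47 + 73872.63 = 440144.10

Total landed cost: EUR 440144.10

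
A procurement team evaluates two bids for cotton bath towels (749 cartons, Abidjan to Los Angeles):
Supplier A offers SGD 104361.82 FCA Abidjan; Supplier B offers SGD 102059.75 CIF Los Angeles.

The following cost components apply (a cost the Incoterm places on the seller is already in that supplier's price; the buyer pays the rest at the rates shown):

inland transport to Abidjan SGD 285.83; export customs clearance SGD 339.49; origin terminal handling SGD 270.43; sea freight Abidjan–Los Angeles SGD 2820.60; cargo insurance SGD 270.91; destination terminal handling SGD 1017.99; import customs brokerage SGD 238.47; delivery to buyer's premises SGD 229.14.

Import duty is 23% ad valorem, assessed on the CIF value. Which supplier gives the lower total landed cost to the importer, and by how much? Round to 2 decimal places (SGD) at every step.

Supplier B is cheaper by SGD 6966.73

Supplier A (FCA):
CIF value = FCA price + origin terminal + freight + insurance = 104361.82 + 270.43 + 2820.60 + 270.91 = 107723.76
Import duty = 107723.76 × 23% = 24776.46
Buyer bears (A): 270.43 + 2820.60 + 270.91 + 1017.99 + 238.47 + 229.14 = 4847.54
Landed cost (A) = invoice 104361.82 + 4847.54 + duty 24776.46 = 133985.82
Supplier B (CIF):
The CIF price already equals the CIF value: 102059.75
Import duty = 102059.75 × 23% = 23473.74
Buyer bears (B): 1017.99 + 238.47 + 229.14 = 1485.60
Landed cost (B) = invoice 102059.75 + 1485.60 + duty 23473.74 = 127019.09
Difference = |133985.82 − 127019.09| = 6966.73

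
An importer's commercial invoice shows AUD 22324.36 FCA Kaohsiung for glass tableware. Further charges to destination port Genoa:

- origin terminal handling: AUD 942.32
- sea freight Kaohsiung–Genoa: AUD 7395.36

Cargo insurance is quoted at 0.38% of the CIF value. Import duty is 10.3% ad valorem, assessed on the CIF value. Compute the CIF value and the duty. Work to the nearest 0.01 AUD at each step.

Let C be the CIF value. C = FCA price + pre-shipment costs + freight + 0.38% × C
C − 0.38% × C = 22324.36 + 942.32 + 7395.36
0.9962 × C = 30662.04
C = 30662.04 / 0.9962 = 30779.00
Insurance premium = 0.38% × 30779.00 = 116.96
Import duty = 30779.00 × 10.3% = 3170.24

CIF value: AUD 30779.00; import duty: AUD 3170.24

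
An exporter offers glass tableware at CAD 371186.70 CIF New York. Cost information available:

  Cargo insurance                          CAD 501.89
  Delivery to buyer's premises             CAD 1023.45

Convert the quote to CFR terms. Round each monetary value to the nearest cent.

Not relevant to the conversion: delivery — on the buyer under both terms; not part of either seller's price.
From CIF to CFR, the seller no longer bears: insurance.
CFR price = 371186.70 − 501.89 = 370684.81

CFR price: CAD 370684.81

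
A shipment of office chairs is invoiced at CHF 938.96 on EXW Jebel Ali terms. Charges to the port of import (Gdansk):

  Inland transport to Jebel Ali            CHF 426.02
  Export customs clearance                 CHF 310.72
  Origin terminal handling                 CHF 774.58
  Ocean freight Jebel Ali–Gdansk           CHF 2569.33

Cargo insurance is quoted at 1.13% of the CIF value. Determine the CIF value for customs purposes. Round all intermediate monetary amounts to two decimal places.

Let C be the CIF value. C = EXW price + pre-shipment costs + freight + 1.13% × C
C − 1.13% × C = 938.96 + 426.02 + 310.72 + 774.58 + 2569.33
0.9887 × C = 5019.61
C = 5019.61 / 0.9887 = 5076.98
Insurance premium = 1.13% × 5076.98 = 57.37

CIF value: CHF 5076.98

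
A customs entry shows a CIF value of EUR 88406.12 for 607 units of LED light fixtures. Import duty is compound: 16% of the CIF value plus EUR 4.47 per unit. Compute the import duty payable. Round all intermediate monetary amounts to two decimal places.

Import duty: EUR 16858.27

Ad valorem component: 88406.12 × 16% = 14144.98
Specific component: 607 × 4.47 = 2713.29
Import duty = 14144.98 + 2713.29 = 16858.27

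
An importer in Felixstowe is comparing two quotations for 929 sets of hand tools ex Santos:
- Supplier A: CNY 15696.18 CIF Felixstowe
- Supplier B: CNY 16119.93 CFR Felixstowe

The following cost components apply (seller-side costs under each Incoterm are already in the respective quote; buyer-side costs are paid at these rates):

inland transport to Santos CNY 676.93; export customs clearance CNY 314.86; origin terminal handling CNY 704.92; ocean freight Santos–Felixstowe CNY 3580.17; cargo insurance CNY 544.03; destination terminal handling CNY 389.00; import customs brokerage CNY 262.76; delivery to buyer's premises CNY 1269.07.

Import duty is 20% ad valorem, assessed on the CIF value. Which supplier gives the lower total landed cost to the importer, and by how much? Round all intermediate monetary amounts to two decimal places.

Supplier A is cheaper by CNY 1161.33

Supplier A (CIF):
The CIF price already equals the CIF value: 15696.18
Import duty = 15696.18 × 20% = 3139.24
Buyer bears (A): 389.00 + 262.76 + 1269.07 = 1920.83
Landed cost (A) = invoice 15696.18 + 1920.83 + duty 3139.24 = 20756.25
Supplier B (CFR):
CIF value = CFR price + insurance = 16119.93 + 544.03 = 16663.96
Import duty = 16663.96 × 20% = 3332.79
Buyer bears (B): 544.03 + 389.00 + 262.76 + 1269.07 = 2464.86
Landed cost (B) = invoice 16119.93 + 2464.86 + duty 3332.79 = 21917.58
Difference = |20756.25 − 21917.58| = 1161.33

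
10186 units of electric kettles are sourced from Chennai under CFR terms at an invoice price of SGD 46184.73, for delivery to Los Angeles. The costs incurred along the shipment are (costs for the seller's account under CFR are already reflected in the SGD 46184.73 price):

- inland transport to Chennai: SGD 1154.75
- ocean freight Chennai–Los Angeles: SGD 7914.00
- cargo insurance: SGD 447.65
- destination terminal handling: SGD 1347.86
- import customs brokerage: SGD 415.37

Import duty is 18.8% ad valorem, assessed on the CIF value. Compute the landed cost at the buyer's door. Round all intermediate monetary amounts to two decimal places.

Total landed cost: SGD 57162.50

CFR: the seller pays costs through ocean freight to the destination port, but not insurance.
Already in the invoice (seller's account under CFR): inland to port, freight — exclude.
CIF value = CFR price + insurance = 46184.73 + 447.65 = 46632.38
Import duty = 46632.38 × 18.8% = 8766.89
Buyer bears: insurance 447.65 + destination terminal 1347.86 + brokerage 415.37 + duty 8766.89 = 10977.77
Landed cost = invoice 46184.73 + 10977.77 = 57162.50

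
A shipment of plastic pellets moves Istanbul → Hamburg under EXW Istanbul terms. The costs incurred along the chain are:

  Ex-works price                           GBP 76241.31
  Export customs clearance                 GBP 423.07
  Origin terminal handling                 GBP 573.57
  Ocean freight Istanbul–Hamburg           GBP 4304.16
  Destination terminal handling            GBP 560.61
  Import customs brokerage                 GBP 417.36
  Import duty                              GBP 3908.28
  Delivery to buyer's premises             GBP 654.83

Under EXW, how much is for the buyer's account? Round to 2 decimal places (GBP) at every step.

Buyer's account: GBP 10841.88

EXW: the seller makes goods available at their premises; the buyer bears all onward costs.
Seller's account: goods 76241.31 = 76241.31
Buyer's account: export clearance 423.07 + origin terminal 573.57 + freight 4304.16 + destination terminal 560.61 + brokerage 417.36 + duty 3908.28 + delivery 654.83 = 10841.88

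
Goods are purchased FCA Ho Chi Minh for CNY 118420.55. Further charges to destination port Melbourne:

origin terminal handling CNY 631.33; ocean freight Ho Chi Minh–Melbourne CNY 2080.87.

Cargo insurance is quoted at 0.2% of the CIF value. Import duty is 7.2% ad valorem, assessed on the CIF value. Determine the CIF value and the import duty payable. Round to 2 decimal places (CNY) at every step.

CIF value: CNY 121375.50; import duty: CNY 8739.04

Let C be the CIF value. C = FCA price + pre-shipment costs + freight + 0.2% × C
C − 0.2% × C = 118420.55 + 631.33 + 2080.87
0.998 × C = 121132.75
C = 121132.75 / 0.998 = 121375.50
Insurance premium = 0.2% × 121375.50 = 242.75
Import duty = 121375.50 × 7.2% = 8739.04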